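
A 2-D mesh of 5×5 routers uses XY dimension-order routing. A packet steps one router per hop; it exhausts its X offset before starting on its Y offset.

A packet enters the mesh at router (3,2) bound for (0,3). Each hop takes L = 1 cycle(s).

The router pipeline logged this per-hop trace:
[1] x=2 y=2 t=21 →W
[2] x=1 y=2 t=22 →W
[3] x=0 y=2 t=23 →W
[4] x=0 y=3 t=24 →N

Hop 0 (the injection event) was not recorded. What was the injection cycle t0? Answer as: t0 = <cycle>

t0 = 20

cyc[1] = 21 and cyc[k] = t0 + k·L for every k.
t0 = cyc[1] − L = 21 − 1 = 20.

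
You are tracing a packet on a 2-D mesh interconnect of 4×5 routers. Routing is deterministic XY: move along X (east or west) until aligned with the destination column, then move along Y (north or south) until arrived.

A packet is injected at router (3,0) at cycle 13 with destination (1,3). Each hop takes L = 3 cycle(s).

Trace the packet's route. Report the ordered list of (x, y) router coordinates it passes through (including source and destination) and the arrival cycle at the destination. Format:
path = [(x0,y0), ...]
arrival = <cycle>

path = [(3,0), (2,0), (1,0), (1,1), (1,2), (1,3)]
arrival = 28

hop 0: (3,0) @ cyc 13
hop 1: (2,0) @ cyc 16  [W]
hop 2: (1,0) @ cyc 19  [W]
hop 3: (1,1) @ cyc 22  [N]
hop 4: (1,2) @ cyc 25  [N]
hop 5: (1,3) @ cyc 28  [N]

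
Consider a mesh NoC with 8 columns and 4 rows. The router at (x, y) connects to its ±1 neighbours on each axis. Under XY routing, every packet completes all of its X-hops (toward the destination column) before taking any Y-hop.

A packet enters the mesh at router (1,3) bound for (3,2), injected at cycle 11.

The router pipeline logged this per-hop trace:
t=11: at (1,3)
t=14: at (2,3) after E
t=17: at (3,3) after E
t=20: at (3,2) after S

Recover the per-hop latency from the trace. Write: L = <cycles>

L = 3

cyc[1] − cyc[0] = 14 − 11 = 3.
Per-hop latency L = Δcyc = 3.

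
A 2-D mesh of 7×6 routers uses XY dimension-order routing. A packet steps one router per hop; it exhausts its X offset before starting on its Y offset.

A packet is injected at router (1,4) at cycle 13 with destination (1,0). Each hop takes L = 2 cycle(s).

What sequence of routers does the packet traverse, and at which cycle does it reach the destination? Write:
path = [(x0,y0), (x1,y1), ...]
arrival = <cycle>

t=13: at (1,4)
t=15: at (1,3) after S
t=17: at (1,2) after S
t=19: at (1,1) after S
t=21: at (1,0) after S

path = [(1,4), (1,3), (1,2), (1,1), (1,0)]
arrival = 21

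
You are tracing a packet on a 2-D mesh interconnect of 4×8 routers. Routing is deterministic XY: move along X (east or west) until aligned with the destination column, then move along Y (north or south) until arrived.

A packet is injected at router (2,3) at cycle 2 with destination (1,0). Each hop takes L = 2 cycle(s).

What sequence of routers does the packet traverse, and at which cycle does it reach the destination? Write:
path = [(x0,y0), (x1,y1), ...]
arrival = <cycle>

path = [(2,3), (1,3), (1,2), (1,1), (1,0)]
arrival = 10

t=2: at (2,3)
t=4: at (1,3) after W
t=6: at (1,2) after S
t=8: at (1,1) after S
t=10: at (1,0) after S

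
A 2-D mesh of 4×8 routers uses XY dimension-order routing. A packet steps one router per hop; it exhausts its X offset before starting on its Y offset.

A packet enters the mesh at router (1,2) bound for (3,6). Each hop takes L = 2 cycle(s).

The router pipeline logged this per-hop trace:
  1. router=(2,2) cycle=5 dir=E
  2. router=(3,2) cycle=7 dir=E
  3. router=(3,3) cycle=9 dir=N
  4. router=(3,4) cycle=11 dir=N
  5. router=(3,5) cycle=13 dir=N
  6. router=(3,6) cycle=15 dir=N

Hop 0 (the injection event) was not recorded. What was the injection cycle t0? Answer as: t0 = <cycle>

t0 = 3

cyc[1] = 5 and cyc[k] = t0 + k·L for every k.
t0 = cyc[1] − L = 5 − 2 = 3.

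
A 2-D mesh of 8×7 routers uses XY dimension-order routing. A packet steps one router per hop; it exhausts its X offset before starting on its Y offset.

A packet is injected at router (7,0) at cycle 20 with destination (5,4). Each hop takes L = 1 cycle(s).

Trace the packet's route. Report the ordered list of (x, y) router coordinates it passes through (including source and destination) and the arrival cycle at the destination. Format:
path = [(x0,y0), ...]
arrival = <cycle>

#0 — 7,0 | c20
#1 — 6,0 | c21 | W
#2 — 5,0 | c22 | W
#3 — 5,1 | c23 | N
#4 — 5,2 | c24 | N
#5 — 5,3 | c25 | N
#6 — 5,4 | c26 | N

path = [(7,0), (6,0), (5,0), (5,1), (5,2), (5,3), (5,4)]
arrival = 26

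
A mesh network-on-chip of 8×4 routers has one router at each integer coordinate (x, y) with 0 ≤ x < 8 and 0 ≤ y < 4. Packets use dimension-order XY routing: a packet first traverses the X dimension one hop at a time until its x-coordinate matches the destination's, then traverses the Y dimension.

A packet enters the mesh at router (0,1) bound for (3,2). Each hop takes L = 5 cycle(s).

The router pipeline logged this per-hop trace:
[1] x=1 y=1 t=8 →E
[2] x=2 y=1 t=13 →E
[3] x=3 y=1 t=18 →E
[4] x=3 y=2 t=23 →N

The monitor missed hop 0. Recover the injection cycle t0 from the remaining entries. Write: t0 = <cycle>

t0 = 3

cyc[1] = 8 and cyc[k] = t0 + k·L for every k.
Subtract one hop: t0 = 8 − 5 = 3.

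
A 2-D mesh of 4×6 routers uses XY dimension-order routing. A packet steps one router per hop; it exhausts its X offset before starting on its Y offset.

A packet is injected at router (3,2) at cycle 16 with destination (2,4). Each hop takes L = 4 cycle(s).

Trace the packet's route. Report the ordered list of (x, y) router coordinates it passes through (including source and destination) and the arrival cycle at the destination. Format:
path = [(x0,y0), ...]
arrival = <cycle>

path = [(3,2), (2,2), (2,3), (2,4)]
arrival = 28

#0 — 3,2 | c16
#1 — 2,2 | c20 | W
#2 — 2,3 | c24 | N
#3 — 2,4 | c28 | N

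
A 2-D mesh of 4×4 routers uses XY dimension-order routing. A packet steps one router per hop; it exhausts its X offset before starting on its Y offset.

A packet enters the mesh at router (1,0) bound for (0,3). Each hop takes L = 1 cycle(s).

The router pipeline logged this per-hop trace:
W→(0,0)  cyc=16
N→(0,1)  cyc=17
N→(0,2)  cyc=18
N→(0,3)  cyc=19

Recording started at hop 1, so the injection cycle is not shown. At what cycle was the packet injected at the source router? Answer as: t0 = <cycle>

At hop 1 the cycle is 16; in general cyc_k = t0 + kL.
t0 = cyc[1] − L = 16 − 1 = 15.

t0 = 15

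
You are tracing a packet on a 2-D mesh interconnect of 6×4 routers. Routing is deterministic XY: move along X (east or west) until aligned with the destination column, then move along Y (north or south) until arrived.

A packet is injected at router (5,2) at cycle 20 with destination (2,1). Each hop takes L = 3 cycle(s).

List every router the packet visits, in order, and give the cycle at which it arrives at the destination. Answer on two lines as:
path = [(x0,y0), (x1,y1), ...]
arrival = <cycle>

#0 — 5,2 | c20
#1 — 4,2 | c23 | W
#2 — 3,2 | c26 | W
#3 — 2,2 | c29 | W
#4 — 2,1 | c32 | S

path = [(5,2), (4,2), (3,2), (2,2), (2,1)]
arrival = 32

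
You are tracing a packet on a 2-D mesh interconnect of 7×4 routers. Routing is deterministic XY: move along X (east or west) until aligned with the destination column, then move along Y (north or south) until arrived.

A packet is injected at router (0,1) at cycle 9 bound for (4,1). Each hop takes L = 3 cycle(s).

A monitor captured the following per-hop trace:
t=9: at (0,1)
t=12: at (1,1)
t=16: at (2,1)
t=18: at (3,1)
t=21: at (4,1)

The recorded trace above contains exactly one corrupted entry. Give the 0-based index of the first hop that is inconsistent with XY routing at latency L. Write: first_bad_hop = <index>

check 1→ d=(1,0) cyc+3: ok
check 2→ d=(1,0) cyc+4: BAD: Δcyc=4≠L

first_bad_hop = 2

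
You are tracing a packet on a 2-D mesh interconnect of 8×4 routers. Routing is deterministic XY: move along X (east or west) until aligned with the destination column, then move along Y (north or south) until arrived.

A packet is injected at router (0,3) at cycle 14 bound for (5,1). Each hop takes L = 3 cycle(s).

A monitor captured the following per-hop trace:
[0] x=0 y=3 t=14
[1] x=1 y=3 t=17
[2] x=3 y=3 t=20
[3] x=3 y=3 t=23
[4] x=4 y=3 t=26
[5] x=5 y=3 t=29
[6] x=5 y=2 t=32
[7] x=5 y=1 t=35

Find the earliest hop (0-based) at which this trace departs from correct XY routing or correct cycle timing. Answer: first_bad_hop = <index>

[1] (+1,+0) / 3c ⇒ ok
[2] (+2,+0) / 3c ⇒ BAD: non-unit step

first_bad_hop = 2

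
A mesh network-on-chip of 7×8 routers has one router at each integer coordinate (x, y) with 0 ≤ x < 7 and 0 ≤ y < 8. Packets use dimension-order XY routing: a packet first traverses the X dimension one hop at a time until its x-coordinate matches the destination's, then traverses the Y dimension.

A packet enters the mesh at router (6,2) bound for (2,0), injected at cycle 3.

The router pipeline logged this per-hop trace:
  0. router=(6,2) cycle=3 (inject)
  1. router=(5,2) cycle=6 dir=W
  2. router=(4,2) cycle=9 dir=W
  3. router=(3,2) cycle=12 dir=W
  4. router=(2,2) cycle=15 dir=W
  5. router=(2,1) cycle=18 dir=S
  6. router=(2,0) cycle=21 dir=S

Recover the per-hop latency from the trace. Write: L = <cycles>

L = 3

Between hops 0 and 1 the cycle counter advances 6 − 3 = 3.
Each hop adds L, hence L = 3.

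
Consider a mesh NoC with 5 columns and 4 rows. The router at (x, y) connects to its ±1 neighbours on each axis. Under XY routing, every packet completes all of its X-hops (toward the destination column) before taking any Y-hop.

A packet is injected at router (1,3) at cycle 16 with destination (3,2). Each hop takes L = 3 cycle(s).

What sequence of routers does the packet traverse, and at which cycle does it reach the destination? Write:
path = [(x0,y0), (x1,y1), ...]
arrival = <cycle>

path = [(1,3), (2,3), (3,3), (3,2)]
arrival = 25

  0. router=(1,3) cycle=16 (inject)
  1. router=(2,3) cycle=19 dir=E
  2. router=(3,3) cycle=22 dir=E
  3. router=(3,2) cycle=25 dir=S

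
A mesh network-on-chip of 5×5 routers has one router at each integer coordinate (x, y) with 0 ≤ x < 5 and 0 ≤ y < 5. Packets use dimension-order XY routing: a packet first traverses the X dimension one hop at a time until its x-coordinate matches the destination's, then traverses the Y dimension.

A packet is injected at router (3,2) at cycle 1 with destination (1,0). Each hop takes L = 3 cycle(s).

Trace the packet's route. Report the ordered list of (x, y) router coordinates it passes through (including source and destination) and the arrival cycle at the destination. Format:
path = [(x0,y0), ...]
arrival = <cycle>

hop 0: (3,2) @ cyc 1
hop 1: (2,2) @ cyc 4  [W]
hop 2: (1,2) @ cyc 7  [W]
hop 3: (1,1) @ cyc 10  [S]
hop 4: (1,0) @ cyc 13  [S]

path = [(3,2), (2,2), (1,2), (1,1), (1,0)]
arrival = 13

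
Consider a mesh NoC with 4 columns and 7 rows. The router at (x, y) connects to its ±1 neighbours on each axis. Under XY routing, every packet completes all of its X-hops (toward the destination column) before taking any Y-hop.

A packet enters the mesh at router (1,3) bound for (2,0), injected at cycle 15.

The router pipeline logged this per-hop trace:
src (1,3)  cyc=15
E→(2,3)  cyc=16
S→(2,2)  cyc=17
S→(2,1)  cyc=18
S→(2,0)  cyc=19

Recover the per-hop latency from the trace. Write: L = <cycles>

L = 1

Δcyc across hop 0→1: 16 − 15 = 1.
Per-hop latency L = Δcyc = 1.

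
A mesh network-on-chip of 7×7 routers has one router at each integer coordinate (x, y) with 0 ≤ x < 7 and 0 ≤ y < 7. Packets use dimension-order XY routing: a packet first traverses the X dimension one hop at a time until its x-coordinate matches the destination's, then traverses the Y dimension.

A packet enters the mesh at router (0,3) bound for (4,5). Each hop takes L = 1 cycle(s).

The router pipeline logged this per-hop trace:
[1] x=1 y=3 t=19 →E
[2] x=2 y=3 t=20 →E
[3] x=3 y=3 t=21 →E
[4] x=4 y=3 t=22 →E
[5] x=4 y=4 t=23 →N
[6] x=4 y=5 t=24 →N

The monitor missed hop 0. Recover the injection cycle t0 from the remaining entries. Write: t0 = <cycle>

The first recorded entry is hop 1 at cycle 19.
t0 = cyc[1] − L = 19 − 1 = 18.

t0 = 18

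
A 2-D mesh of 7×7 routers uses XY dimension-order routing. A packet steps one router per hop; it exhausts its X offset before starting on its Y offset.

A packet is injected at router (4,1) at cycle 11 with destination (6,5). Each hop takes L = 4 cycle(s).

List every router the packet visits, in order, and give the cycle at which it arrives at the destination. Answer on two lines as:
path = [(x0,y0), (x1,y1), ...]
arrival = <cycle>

path = [(4,1), (5,1), (6,1), (6,2), (6,3), (6,4), (6,5)]
arrival = 35

src (4,1)  cyc=11
E→(5,1)  cyc=15
E→(6,1)  cyc=19
N→(6,2)  cyc=23
N→(6,3)  cyc=27
N→(6,4)  cyc=31
N→(6,5)  cyc=35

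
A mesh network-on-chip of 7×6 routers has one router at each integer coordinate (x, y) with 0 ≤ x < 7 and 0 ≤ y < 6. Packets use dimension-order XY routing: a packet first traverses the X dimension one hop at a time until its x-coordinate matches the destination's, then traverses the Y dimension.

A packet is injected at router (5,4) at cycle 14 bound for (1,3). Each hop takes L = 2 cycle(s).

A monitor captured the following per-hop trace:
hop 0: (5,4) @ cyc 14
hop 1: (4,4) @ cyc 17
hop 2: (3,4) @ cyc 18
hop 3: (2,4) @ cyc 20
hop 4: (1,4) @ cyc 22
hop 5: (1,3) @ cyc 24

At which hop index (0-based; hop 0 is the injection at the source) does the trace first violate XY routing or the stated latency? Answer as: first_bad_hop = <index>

[1] (-1,+0) / 3c ⇒ BAD: Δcyc=3≠L

first_bad_hop = 1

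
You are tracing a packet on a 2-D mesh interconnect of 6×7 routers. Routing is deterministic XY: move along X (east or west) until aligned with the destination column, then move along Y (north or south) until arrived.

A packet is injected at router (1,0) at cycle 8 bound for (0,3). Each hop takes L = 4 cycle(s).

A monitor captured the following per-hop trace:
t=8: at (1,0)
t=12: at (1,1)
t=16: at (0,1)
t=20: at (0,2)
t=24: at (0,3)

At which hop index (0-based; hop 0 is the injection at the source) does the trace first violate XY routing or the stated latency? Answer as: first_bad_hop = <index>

hop 1: step (+0,+1), +4 cyc — BAD: Y-move but x=1≠0

first_bad_hop = 1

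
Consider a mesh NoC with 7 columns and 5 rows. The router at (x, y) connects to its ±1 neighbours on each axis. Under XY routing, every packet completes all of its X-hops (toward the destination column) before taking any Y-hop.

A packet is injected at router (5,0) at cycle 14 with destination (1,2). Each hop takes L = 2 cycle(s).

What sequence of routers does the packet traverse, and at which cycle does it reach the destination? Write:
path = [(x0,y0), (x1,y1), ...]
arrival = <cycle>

[0] x=5 y=0 t=14
[1] x=4 y=0 t=16 →W
[2] x=3 y=0 t=18 →W
[3] x=2 y=0 t=20 →W
[4] x=1 y=0 t=22 →W
[5] x=1 y=1 t=24 →N
[6] x=1 y=2 t=26 →N

path = [(5,0), (4,0), (3,0), (2,0), (1,0), (1,1), (1,2)]
arrival = 26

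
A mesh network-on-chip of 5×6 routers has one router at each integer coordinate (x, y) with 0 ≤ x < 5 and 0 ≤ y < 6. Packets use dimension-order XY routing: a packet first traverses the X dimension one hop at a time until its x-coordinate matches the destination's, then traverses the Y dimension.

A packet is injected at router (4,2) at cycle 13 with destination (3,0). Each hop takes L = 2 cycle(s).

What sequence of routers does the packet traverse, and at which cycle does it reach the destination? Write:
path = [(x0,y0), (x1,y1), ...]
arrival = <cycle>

path = [(4,2), (3,2), (3,1), (3,0)]
arrival = 19

  0. router=(4,2) cycle=13 (inject)
  1. router=(3,2) cycle=15 dir=W
  2. router=(3,1) cycle=17 dir=S
  3. router=(3,0) cycle=19 dir=S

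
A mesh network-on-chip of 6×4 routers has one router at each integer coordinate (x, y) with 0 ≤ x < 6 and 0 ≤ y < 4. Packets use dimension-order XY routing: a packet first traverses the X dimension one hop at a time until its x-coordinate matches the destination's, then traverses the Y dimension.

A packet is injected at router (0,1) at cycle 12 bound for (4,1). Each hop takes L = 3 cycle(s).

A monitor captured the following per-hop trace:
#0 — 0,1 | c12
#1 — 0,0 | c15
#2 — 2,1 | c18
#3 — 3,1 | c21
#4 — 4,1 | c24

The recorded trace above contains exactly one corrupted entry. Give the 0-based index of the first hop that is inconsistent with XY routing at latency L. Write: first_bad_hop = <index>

  1: Δx=+0 Δy=-1 Δt=3 [BAD: Y-move but x=0≠4]

first_bad_hop = 1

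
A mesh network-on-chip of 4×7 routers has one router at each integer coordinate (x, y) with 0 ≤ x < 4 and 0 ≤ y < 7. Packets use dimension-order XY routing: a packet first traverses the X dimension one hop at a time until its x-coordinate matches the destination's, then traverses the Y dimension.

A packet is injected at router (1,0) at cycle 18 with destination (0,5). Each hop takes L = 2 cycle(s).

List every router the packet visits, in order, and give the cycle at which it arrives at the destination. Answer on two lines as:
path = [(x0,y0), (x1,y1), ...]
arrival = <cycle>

path = [(1,0), (0,0), (0,1), (0,2), (0,3), (0,4), (0,5)]
arrival = 30

#0 — 1,0 | c18
#1 — 0,0 | c20 | W
#2 — 0,1 | c22 | N
#3 — 0,2 | c24 | N
#4 — 0,3 | c26 | N
#5 — 0,4 | c28 | N
#6 — 0,5 | c30 | N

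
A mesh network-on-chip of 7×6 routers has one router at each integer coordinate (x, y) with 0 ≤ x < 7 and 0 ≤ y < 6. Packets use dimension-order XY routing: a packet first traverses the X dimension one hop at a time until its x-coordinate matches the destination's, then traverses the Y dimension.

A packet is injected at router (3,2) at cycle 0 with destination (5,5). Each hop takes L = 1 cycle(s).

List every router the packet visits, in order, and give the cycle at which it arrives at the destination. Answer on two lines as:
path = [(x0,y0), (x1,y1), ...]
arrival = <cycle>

path = [(3,2), (4,2), (5,2), (5,3), (5,4), (5,5)]
arrival = 5

hop 0: (3,2) @ cyc 0
hop 1: (4,2) @ cyc 1  [E]
hop 2: (5,2) @ cyc 2  [E]
hop 3: (5,3) @ cyc 3  [N]
hop 4: (5,4) @ cyc 4  [N]
hop 5: (5,5) @ cyc 5  [N]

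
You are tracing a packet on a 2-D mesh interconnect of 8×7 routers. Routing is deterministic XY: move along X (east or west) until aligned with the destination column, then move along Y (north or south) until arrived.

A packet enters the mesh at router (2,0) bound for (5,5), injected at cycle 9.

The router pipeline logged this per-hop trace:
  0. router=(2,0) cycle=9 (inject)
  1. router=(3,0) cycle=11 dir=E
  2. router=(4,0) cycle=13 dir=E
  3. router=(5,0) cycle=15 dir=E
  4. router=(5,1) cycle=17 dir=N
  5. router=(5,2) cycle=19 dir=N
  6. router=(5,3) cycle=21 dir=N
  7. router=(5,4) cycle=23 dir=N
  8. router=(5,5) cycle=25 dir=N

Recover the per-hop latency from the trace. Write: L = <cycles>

L = 2

cyc[1] − cyc[0] = 11 − 9 = 2.
Per-hop latency L = Δcyc = 2.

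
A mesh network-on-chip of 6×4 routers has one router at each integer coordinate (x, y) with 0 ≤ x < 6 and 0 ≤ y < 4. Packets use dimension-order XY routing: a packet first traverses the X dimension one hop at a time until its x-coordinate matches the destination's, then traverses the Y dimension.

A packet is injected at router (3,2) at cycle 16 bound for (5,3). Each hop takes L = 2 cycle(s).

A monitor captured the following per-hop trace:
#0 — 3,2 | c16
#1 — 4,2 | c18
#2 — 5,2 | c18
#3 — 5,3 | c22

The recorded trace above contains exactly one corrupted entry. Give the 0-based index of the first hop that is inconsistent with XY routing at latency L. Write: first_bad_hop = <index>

first_bad_hop = 2

[1] (+1,+0) / 2c ⇒ ok
[2] (+1,+0) / 0c ⇒ BAD: Δcyc=0≠L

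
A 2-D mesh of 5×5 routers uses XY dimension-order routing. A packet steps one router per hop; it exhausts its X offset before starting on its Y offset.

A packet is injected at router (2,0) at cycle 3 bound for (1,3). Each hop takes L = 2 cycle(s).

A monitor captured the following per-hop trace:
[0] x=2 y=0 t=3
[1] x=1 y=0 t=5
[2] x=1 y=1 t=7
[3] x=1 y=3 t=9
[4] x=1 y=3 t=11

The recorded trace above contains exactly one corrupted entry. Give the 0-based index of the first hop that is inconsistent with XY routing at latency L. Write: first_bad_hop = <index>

[1] (-1,+0) / 2c ⇒ ok
[2] (+0,+1) / 2c ⇒ ok
[3] (+0,+2) / 2c ⇒ BAD: non-unit step

first_bad_hop = 3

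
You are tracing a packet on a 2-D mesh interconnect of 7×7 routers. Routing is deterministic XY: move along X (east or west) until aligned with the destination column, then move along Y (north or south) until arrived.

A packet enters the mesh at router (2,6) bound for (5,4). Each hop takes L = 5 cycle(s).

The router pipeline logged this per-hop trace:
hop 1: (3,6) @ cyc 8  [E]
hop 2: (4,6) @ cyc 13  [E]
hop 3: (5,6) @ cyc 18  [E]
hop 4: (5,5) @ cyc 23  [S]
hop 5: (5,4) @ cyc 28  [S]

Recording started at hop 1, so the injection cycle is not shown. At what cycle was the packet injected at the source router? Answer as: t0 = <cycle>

t0 = 3

cyc[1] = 8 and cyc[k] = t0 + k·L for every k.
Subtract one hop: t0 = 8 − 5 = 3.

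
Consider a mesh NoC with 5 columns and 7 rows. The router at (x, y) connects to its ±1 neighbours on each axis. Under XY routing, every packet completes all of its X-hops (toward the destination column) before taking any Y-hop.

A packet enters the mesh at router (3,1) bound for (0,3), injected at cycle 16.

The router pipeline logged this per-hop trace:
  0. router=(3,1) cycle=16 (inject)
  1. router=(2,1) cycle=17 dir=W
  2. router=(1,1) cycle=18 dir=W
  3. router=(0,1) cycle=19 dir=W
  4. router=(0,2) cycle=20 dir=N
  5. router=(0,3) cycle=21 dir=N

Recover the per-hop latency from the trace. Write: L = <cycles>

From hop 0 (16) to hop 1 (17): +1 cycles.
One hop costs L cycles, so L = 1.

L = 1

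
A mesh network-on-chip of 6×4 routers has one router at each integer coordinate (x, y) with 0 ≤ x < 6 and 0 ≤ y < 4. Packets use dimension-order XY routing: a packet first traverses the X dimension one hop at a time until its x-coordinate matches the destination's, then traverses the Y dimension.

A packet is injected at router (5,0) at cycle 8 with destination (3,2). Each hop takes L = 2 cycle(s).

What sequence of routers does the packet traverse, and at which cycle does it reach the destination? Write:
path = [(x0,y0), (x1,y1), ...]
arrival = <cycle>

path = [(5,0), (4,0), (3,0), (3,1), (3,2)]
arrival = 16

hop 0: (5,0) @ cyc 8
hop 1: (4,0) @ cyc 10  [W]
hop 2: (3,0) @ cyc 12  [W]
hop 3: (3,1) @ cyc 14  [N]
hop 4: (3,2) @ cyc 16  [N]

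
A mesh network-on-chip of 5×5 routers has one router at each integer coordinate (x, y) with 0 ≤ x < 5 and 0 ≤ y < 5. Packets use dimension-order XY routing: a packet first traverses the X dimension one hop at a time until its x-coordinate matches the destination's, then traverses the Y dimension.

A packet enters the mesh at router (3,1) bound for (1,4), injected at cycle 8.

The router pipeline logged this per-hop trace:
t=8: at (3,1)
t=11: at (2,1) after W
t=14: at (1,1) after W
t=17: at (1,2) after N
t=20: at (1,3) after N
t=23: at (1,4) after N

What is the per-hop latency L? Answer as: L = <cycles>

L = 3

Δcyc across hop 0→1: 11 − 8 = 3.
That increment is L by definition: L = 3.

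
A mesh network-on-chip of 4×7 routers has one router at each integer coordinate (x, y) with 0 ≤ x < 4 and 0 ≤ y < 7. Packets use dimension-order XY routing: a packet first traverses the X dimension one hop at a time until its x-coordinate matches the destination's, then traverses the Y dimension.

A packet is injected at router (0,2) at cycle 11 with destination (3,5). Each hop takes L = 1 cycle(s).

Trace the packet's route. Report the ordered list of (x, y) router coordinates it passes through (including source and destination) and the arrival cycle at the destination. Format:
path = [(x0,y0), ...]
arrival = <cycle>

path = [(0,2), (1,2), (2,2), (3,2), (3,3), (3,4), (3,5)]
arrival = 17

hop 0: (0,2) @ cyc 11
hop 1: (1,2) @ cyc 12  [E]
hop 2: (2,2) @ cyc 13  [E]
hop 3: (3,2) @ cyc 14  [E]
hop 4: (3,3) @ cyc 15  [N]
hop 5: (3,4) @ cyc 16  [N]
hop 6: (3,5) @ cyc 17  [N]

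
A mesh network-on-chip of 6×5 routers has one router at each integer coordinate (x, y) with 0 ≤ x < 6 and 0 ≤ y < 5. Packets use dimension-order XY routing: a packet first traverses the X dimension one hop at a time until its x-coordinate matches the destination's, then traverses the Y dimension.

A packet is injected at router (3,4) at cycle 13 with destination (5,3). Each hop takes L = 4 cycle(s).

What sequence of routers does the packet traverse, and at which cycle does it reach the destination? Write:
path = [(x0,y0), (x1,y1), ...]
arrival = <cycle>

path = [(3,4), (4,4), (5,4), (5,3)]
arrival = 25

  0. router=(3,4) cycle=13 (inject)
  1. router=(4,4) cycle=17 dir=E
  2. router=(5,4) cycle=21 dir=E
  3. router=(5,3) cycle=25 dir=S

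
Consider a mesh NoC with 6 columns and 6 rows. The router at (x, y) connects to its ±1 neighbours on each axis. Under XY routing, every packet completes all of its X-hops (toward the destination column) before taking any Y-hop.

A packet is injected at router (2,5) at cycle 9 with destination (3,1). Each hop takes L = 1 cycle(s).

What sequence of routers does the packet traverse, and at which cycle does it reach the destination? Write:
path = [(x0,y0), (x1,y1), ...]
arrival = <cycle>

path = [(2,5), (3,5), (3,4), (3,3), (3,2), (3,1)]
arrival = 14

[0] x=2 y=5 t=9
[1] x=3 y=5 t=10 →E
[2] x=3 y=4 t=11 →S
[3] x=3 y=3 t=12 →S
[4] x=3 y=2 t=13 →S
[5] x=3 y=1 t=14 →S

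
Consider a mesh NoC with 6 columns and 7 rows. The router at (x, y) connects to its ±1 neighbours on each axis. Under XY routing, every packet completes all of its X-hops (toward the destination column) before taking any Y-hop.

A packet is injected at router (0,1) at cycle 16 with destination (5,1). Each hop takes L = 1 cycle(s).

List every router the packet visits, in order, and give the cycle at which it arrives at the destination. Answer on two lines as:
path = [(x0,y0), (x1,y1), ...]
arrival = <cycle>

#0 — 0,1 | c16
#1 — 1,1 | c17 | E
#2 — 2,1 | c18 | E
#3 — 3,1 | c19 | E
#4 — 4,1 | c20 | E
#5 — 5,1 | c21 | E

path = [(0,1), (1,1), (2,1), (3,1), (4,1), (5,1)]
arrival = 21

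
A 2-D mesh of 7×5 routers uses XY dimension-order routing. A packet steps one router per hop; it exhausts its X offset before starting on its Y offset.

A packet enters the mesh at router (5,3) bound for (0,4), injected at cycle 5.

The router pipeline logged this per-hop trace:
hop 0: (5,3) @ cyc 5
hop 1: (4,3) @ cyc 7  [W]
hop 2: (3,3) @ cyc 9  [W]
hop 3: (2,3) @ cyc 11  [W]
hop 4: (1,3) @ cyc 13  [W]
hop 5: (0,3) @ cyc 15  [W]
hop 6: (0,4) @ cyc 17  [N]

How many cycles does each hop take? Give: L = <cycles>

cyc[1] − cyc[0] = 7 − 5 = 2.
One hop costs L cycles, so L = 2.

L = 2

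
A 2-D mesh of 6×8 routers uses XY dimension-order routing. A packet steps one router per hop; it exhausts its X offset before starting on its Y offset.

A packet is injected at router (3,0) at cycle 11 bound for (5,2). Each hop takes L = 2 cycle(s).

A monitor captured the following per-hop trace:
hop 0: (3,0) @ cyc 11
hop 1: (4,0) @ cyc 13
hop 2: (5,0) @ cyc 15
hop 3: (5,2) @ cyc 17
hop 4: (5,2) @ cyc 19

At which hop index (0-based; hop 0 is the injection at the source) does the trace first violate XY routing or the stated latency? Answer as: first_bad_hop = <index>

first_bad_hop = 3

[1] (+1,+0) / 2c ⇒ ok
[2] (+1,+0) / 2c ⇒ ok
[3] (+0,+2) / 2c ⇒ BAD: non-unit step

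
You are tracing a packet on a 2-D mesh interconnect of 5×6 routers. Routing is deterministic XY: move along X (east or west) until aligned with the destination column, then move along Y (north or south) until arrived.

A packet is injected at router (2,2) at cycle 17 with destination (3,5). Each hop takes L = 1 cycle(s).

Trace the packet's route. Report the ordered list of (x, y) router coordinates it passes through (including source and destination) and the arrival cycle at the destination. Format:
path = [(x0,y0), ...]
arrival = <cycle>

path = [(2,2), (3,2), (3,3), (3,4), (3,5)]
arrival = 21

src (2,2)  cyc=17
E→(3,2)  cyc=18
N→(3,3)  cyc=19
N→(3,4)  cyc=20
N→(3,5)  cyc=21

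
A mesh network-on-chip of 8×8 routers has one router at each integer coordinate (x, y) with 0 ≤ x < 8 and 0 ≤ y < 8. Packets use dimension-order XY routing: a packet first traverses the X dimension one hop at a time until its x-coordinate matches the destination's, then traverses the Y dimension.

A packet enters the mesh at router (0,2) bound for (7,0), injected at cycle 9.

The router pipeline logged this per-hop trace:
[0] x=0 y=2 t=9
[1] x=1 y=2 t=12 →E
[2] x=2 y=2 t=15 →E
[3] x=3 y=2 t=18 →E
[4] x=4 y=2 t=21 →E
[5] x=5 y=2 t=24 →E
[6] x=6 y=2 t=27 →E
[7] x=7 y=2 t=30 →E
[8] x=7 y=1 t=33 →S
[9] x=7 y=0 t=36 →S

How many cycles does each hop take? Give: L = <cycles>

L = 3

Δcyc across hop 0→1: 12 − 9 = 3.
One hop costs L cycles, so L = 3.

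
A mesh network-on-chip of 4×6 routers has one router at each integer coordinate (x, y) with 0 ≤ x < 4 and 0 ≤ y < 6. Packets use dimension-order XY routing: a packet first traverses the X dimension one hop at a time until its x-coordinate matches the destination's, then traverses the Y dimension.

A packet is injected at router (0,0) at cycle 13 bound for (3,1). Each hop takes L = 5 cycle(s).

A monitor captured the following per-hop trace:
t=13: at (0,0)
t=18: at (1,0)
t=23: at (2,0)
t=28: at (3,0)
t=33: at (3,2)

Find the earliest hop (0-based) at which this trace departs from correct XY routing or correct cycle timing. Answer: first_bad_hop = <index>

  1: Δx=+1 Δy=+0 Δt=5 [ok]
  2: Δx=+1 Δy=+0 Δt=5 [ok]
  3: Δx=+1 Δy=+0 Δt=5 [ok]
  4: Δx=+0 Δy=+2 Δt=5 [BAD: non-unit step]

first_bad_hop = 4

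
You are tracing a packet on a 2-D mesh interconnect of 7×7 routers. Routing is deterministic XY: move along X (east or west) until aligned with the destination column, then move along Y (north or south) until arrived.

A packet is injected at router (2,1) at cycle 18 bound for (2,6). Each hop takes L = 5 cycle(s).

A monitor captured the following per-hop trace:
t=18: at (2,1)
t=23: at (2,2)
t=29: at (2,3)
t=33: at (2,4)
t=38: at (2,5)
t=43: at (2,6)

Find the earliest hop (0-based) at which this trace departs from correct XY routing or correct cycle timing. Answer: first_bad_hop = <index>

[1] (+0,+1) / 5c ⇒ ok
[2] (+0,+1) / 6c ⇒ BAD: Δcyc=6≠L

first_bad_hop = 2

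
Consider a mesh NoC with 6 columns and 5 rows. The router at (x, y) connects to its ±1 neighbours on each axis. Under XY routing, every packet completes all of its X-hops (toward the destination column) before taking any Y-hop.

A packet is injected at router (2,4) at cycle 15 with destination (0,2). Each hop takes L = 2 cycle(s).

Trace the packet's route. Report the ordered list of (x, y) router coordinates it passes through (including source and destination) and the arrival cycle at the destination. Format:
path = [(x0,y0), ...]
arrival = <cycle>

t=15: at (2,4)
t=17: at (1,4) after W
t=19: at (0,4) after W
t=21: at (0,3) after S
t=23: at (0,2) after S

path = [(2,4), (1,4), (0,4), (0,3), (0,2)]
arrival = 23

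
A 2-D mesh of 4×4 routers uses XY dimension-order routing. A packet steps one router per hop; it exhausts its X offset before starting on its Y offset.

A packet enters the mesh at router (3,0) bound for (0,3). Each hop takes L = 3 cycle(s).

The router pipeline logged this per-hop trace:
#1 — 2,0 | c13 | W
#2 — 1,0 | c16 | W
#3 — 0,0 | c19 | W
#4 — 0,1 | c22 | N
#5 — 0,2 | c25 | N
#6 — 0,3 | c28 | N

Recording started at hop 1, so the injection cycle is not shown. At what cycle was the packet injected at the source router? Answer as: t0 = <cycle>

The first recorded entry is hop 1 at cycle 13.
t0 = cyc[1] − L = 13 − 3 = 10.

t0 = 10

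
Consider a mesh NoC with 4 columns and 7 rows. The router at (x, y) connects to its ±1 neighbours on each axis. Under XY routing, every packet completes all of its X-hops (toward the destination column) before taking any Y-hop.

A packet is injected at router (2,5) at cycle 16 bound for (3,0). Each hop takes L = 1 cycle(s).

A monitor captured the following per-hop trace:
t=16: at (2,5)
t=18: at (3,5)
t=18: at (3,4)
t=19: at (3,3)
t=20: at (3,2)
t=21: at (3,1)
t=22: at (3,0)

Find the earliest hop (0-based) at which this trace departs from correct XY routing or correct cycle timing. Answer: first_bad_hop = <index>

first_bad_hop = 1

hop 1: step (+1,+0), +2 cyc — BAD: Δcyc=2≠L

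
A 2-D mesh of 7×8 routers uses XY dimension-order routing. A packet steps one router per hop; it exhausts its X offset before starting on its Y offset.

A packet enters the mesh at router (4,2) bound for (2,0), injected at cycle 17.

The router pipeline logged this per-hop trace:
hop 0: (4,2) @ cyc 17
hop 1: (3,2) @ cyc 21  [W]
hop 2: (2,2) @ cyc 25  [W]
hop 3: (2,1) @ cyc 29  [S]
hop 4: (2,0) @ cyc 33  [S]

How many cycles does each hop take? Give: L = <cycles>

Δcyc across hop 0→1: 21 − 17 = 4.
That increment is L by definition: L = 4.

L = 4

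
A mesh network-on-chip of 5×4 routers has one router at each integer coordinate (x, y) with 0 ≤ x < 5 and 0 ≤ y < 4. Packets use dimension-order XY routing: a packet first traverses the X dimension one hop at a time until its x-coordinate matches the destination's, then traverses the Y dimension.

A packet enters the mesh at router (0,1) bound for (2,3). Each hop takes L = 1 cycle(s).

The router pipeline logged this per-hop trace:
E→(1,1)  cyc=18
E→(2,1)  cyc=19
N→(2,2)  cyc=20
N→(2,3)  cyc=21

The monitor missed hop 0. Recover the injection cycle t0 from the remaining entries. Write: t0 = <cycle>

t0 = 17

cyc[1] = 18 and cyc[k] = t0 + k·L for every k.
Therefore t0 = 18 − L = 17.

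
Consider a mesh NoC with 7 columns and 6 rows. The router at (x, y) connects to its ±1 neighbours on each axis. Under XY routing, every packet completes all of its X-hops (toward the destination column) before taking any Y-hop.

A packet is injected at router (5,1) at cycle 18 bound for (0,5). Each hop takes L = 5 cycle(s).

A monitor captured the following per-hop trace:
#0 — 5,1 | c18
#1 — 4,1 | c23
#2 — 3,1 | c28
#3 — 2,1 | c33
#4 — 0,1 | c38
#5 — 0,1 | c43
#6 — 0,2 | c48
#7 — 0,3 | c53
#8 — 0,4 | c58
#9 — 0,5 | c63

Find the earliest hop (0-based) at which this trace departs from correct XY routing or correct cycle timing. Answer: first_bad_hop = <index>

check 1→ d=(-1,0) cyc+5: ok
check 2→ d=(-1,0) cyc+5: ok
check 3→ d=(-1,0) cyc+5: ok
check 4→ d=(-2,0) cyc+5: BAD: non-unit step

first_bad_hop = 4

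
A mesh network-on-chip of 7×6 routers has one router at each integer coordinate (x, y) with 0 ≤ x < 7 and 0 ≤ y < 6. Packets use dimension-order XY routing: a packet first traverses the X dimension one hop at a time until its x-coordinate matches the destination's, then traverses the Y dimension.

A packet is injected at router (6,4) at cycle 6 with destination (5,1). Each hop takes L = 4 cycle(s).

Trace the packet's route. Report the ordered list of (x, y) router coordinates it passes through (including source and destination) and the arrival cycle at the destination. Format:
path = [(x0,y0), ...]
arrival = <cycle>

src (6,4)  cyc=6
W→(5,4)  cyc=10
S→(5,3)  cyc=14
S→(5,2)  cyc=18
S→(5,1)  cyc=22

path = [(6,4), (5,4), (5,3), (5,2), (5,1)]
arrival = 22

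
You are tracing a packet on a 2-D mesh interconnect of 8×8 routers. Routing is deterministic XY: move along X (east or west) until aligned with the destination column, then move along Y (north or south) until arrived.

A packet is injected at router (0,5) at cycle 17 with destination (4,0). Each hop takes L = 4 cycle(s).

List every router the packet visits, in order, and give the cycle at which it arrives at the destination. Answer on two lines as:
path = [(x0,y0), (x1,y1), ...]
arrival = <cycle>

path = [(0,5), (1,5), (2,5), (3,5), (4,5), (4,4), (4,3), (4,2), (4,1), (4,0)]
arrival = 53

  0. router=(0,5) cycle=17 (inject)
  1. router=(1,5) cycle=21 dir=E
  2. router=(2,5) cycle=25 dir=E
  3. router=(3,5) cycle=29 dir=E
  4. router=(4,5) cycle=33 dir=E
  5. router=(4,4) cycle=37 dir=S
  6. router=(4,3) cycle=41 dir=S
  7. router=(4,2) cycle=45 dir=S
  8. router=(4,1) cycle=49 dir=S
  9. router=(4,0) cycle=53 dir=S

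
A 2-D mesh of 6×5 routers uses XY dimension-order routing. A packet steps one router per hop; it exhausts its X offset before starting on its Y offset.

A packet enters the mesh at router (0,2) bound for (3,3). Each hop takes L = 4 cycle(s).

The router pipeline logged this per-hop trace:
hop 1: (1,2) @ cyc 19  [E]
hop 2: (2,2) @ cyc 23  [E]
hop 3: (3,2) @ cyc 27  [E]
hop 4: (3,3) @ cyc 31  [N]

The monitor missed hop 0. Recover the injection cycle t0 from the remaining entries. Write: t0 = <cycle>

The first recorded entry is hop 1 at cycle 19.
Therefore t0 = 19 − L = 15.

t0 = 15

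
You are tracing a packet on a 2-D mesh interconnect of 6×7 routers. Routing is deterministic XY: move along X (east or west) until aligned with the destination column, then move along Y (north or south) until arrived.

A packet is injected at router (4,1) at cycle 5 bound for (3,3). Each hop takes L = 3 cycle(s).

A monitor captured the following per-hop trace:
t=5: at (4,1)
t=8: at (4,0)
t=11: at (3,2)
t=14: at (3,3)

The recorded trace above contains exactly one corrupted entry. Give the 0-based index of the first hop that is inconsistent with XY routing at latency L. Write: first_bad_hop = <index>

first_bad_hop = 1

[1] (+0,-1) / 3c ⇒ BAD: Y-move but x=4≠3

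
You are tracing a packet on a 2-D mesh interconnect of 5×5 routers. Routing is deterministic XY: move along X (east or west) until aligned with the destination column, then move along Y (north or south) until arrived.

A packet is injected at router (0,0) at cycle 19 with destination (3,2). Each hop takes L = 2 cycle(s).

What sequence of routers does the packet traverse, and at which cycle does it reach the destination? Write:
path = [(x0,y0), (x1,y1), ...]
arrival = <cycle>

[0] x=0 y=0 t=19
[1] x=1 y=0 t=21 →E
[2] x=2 y=0 t=23 →E
[3] x=3 y=0 t=25 →E
[4] x=3 y=1 t=27 →N
[5] x=3 y=2 t=29 →N

path = [(0,0), (1,0), (2,0), (3,0), (3,1), (3,2)]
arrival = 29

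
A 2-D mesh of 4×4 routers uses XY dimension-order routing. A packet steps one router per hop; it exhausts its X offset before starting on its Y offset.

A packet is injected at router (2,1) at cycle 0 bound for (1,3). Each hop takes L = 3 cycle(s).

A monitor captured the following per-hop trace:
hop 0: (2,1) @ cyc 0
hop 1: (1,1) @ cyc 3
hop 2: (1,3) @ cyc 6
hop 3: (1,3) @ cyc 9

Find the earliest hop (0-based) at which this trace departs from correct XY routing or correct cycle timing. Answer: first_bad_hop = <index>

[1] (-1,+0) / 3c ⇒ ok
[2] (+0,+2) / 3c ⇒ BAD: non-unit step

first_bad_hop = 2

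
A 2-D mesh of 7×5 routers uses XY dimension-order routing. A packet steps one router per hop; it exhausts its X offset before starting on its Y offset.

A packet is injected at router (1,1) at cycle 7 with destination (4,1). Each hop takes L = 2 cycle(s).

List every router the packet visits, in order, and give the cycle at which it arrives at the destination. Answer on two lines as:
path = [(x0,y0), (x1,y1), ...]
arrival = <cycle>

path = [(1,1), (2,1), (3,1), (4,1)]
arrival = 13

t=7: at (1,1)
t=9: at (2,1) after E
t=11: at (3,1) after E
t=13: at (4,1) after E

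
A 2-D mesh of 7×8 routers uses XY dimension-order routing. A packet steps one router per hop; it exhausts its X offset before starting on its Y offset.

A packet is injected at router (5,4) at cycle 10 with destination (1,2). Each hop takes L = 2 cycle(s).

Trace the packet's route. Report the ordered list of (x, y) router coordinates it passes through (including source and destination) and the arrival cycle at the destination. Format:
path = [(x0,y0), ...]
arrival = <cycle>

t=10: at (5,4)
t=12: at (4,4) after W
t=14: at (3,4) after W
t=16: at (2,4) after W
t=18: at (1,4) after W
t=20: at (1,3) after S
t=22: at (1,2) after S

path = [(5,4), (4,4), (3,4), (2,4), (1,4), (1,3), (1,2)]
arrival = 22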